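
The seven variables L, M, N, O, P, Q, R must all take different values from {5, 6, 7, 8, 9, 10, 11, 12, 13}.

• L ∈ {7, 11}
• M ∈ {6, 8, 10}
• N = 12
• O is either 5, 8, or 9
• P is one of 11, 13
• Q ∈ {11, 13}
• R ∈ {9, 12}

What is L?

N must be 12 (only option left). Strike 12 from R.
R's domain is down to {9}, so R = 9. Eliminate 9 elsewhere: O.
P and Q share exactly the 2 values {11, 13}; by pigeonhole those values go to them, so strike 11, 13 from L.
So L = 7.

7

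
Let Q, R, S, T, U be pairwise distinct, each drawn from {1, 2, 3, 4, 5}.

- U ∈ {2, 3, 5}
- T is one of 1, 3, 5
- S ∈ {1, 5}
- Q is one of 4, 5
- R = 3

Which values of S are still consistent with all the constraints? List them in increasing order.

R has just one choice, so R = 3. So T, U can't be 3.
The 4 still-open variables draw from only 4 values {1, 2, 4, 5}, so each is used; only U can be 2, hence U = 2.
The 3 still-open variables draw from only 3 values {1, 4, 5}, so each is used; only Q can be 4, hence Q = 4.
No further eliminations apply; S can still be any of 1, 5.

1, 5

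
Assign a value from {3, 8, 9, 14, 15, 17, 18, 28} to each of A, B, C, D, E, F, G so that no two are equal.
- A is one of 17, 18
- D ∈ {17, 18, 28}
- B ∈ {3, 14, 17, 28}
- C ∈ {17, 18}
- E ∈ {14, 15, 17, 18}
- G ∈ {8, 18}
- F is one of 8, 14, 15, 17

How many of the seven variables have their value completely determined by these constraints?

The 7 variables draw from only 7 values {3, 8, 14, 15, 17, 18, 28}, so each is used; only B can be 3, hence B = 3.
The 6 still-open variables together cover exactly {8, 14, 15, 17, 18, 28} — 6 values for 6 variables — and 28 appears only in D's list, so D = 28.
The 2 variables A and C are confined to {17, 18}, which locks those values in; drop them from E, F, G.
G's domain is down to {8}, so G = 8. Eliminate 8 elsewhere: F.
Determined: B=3, D=28, G=8. The other variables each still have more than one consistent value. That makes 3.

3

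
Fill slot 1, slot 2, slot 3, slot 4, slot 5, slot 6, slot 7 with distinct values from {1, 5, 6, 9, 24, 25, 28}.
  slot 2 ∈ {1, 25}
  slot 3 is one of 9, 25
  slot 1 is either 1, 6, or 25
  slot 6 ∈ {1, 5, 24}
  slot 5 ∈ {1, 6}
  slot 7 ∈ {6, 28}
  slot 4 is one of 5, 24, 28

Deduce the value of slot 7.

28

The 7 variables draw from only 7 values {1, 5, 6, 9, 24, 25, 28}, so each is used; only slot 3 can be 9, hence slot 3 = 9.
slot 1, slot 2, slot 5 between them cover only {1, 6, 25} — a naked triple. Remove those values from slot 6, slot 7.
So slot 7 = 28.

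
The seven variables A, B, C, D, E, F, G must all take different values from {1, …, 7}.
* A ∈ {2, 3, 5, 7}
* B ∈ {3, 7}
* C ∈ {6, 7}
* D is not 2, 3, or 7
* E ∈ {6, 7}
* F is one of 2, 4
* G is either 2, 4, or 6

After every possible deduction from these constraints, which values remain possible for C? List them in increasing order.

The 7 variables together cover exactly {1, 2, 3, 4, 5, 6, 7} — 7 values for 7 variables — and 1 appears only in D's list, so D = 1.
The 6 still-open variables draw from only 6 values {2, 3, 4, 5, 6, 7}, so each is used; only A can be 5, hence A = 5.
The 5 still-open variables draw from only 5 values {2, 3, 4, 6, 7}, so each is used; only B can be 3, hence B = 3.
The 2 variables C and E are confined to {6, 7}, which locks those values in; drop them from G.
No further eliminations apply; C can still be any of 6, 7.

6, 7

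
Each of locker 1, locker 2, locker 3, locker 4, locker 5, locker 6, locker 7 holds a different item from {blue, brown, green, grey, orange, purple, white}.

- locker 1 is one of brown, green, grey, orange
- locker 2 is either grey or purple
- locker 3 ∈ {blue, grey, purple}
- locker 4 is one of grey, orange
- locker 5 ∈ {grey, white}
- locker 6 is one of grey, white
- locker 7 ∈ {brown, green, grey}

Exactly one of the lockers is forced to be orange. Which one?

The 7 variables together cover exactly {blue, brown, green, grey, orange, purple, white} — 7 values for 7 variables — and blue appears only in locker 3's list, so locker 3 = blue.
Among the 6 still-open variables, purple fits only locker 2 (and all 6 values in {brown, green, grey, orange, purple, white} must be used), so locker 2 = purple.
locker 5 and locker 6 between them cover only {grey, white} — a naked pair. Remove those values from locker 1, locker 4, locker 7.
So orange goes to locker 4.

locker 4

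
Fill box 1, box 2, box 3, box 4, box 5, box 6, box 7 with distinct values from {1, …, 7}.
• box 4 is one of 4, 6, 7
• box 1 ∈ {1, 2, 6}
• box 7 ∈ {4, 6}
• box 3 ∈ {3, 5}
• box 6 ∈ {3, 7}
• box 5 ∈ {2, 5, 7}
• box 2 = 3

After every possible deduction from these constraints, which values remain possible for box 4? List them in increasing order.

4, 6

box 2 has just one choice, so box 2 = 3. Eliminate 3 elsewhere: box 3, box 6.
box 3 has just one choice, so box 3 = 5. So box 5 can't be 5.
That leaves box 6 = 7. So box 4, box 5 can't be 7.
box 5's domain is down to {2}, so box 5 = 2. Remove 2 from box 1.
Among the 3 still-open variables, 1 fits only box 1 (and all 3 values in {1, 4, 6} must be used), so box 1 = 1.
No further eliminations apply; box 4 can still be any of 4, 6.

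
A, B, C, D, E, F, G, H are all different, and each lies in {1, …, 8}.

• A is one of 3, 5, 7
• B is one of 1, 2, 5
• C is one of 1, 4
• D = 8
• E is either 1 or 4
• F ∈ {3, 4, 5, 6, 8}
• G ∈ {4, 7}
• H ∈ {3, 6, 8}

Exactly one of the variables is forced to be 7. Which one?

D's domain is down to {8}, so D = 8. So F, H can't be 8.
The 7 still-open variables draw from only 7 values {1, 2, 3, 4, 5, 6, 7}, so each is used; only B can be 2, hence B = 2.
C and E share exactly the 2 values {1, 4}; by pigeonhole those values go to them, so strike 1, 4 from F, G.
So 7 goes to G.

G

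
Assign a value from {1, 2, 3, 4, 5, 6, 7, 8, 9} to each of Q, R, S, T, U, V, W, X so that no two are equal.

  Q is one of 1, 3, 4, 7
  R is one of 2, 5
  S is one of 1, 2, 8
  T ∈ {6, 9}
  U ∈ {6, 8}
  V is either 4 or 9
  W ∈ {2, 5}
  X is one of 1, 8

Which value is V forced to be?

4

The 2 variables R and W are confined to {2, 5}, which locks those values in; drop them from S.
S and X between them cover only {1, 8} — a naked pair. Remove those values from Q, U.
U has just one choice, so U = 6. Strike 6 from T.
T must be 9 (only option left). Strike 9 from V.
So V = 4.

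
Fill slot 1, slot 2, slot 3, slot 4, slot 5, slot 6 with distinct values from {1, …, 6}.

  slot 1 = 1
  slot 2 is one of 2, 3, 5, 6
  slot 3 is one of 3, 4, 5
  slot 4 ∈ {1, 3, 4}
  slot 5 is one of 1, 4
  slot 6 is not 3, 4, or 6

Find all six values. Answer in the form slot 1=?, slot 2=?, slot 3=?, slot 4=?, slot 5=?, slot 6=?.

slot 1 must be 1 (only option left). Strike 1 from slot 4, slot 5, slot 6.
That leaves slot 5 = 4. Strike 4 from slot 3, slot 4.
slot 4 must be 3 (only option left). Eliminate 3 elsewhere: slot 2, slot 3.
slot 3 must be 5 (only option left). So slot 2, slot 6 can't be 5.
slot 6 must be 2 (only option left). Remove 2 from slot 2.
That leaves slot 2 = 6.

slot 1=1, slot 2=6, slot 3=5, slot 4=3, slot 5=4, slot 6=2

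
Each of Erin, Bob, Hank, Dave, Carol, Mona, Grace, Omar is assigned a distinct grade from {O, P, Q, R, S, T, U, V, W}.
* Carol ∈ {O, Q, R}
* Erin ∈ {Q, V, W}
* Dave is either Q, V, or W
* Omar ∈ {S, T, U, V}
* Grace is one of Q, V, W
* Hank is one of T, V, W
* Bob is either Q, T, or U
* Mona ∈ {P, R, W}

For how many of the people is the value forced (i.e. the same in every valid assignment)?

Erin, Dave, Grace share exactly the 3 values {Q, V, W}; by pigeonhole those values go to them, so strike Q, V, W from Bob, Hank, Carol, Mona, Omar.
Hank must be T (only option left). Eliminate T elsewhere: Bob, Omar.
Bob has just one choice, so Bob = U. Remove U from Omar.
Omar's domain is down to {S}, so Omar = S.
Determined: Bob=U, Hank=T, Omar=S. The other people each still have more than one consistent value. That makes 3.

3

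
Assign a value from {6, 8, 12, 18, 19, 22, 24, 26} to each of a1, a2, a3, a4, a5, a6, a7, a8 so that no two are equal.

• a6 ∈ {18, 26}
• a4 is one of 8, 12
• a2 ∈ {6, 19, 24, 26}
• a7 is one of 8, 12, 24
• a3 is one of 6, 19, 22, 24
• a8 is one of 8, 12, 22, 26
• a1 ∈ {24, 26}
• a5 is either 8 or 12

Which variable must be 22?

The 8 variables draw from only 8 values {6, 8, 12, 18, 19, 22, 24, 26}, so each is used; only a6 can be 18, hence a6 = 18.
a4 and a5 between them cover only {8, 12} — a naked pair. Remove those values from a7, a8.
That leaves a7 = 24. Remove 24 from a1, a2, a3.
a1's domain is down to {26}, so a1 = 26. Remove 26 from a2, a8.
So 22 goes to a8.

a8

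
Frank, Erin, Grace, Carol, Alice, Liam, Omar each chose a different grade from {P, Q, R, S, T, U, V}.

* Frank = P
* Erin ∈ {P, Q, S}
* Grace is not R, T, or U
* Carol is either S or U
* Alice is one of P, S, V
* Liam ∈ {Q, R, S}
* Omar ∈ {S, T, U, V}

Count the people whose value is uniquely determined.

Frank's domain is down to {P}, so Frank = P. Strike P from Erin, Grace, Alice.
The 6 still-open variables together cover exactly {Q, R, S, T, U, V} — 6 values for 6 variables — and R appears only in Liam's list, so Liam = R.
The 5 still-open variables together cover exactly {Q, S, T, U, V} — 5 values for 5 variables — and T appears only in Omar's list, so Omar = T.
The 4 still-open variables draw from only 4 values {Q, S, U, V}, so each is used; only Carol can be U, hence Carol = U.
Determined: Frank=P, Carol=U, Liam=R, Omar=T. The other people each still have more than one consistent value. That makes 4.

4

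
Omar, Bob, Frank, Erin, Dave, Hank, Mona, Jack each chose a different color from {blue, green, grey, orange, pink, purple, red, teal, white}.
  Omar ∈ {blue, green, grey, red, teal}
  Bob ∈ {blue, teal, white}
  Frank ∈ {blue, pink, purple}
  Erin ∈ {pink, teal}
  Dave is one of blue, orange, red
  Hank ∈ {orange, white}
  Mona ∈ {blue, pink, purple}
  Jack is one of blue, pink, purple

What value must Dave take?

red

The 3 variables Frank, Mona, Jack are confined to {blue, pink, purple}, which locks those values in; drop them from Omar, Bob, Erin, Dave.
Erin's domain is down to {teal}, so Erin = teal. Eliminate teal elsewhere: Omar, Bob.
That leaves Bob = white. Eliminate white elsewhere: Hank.
Hank must be orange (only option left). Eliminate orange elsewhere: Dave.
So Dave = red.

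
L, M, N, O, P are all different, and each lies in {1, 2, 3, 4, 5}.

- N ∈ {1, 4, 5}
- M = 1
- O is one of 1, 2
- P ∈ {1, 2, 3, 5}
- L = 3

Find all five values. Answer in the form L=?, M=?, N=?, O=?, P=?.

L's domain is down to {3}, so L = 3. Strike 3 from P.
M has just one choice, so M = 1. So N, O, P can't be 1.
That leaves O = 2. Strike 2 from P.
That leaves P = 5. So N can't be 5.
That leaves N = 4.

L=3, M=1, N=4, O=2, P=5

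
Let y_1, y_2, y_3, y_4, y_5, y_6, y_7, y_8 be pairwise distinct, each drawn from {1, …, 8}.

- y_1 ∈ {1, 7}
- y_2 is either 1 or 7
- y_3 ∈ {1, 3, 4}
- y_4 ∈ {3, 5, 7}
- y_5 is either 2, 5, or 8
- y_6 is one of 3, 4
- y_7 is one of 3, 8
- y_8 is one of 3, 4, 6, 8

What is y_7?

The 8 variables together cover exactly {1, 2, 3, 4, 5, 6, 7, 8} — 8 values for 8 variables — and 2 appears only in y_5's list, so y_5 = 2.
The 7 still-open variables together cover exactly {1, 3, 4, 5, 6, 7, 8} — 7 values for 7 variables — and 5 appears only in y_4's list, so y_4 = 5.
The 6 still-open variables together cover exactly {1, 3, 4, 6, 7, 8} — 6 values for 6 variables — and 6 appears only in y_8's list, so y_8 = 6.
The 5 still-open variables draw from only 5 values {1, 3, 4, 7, 8}, so each is used; only y_7 can be 8, hence y_7 = 8.

8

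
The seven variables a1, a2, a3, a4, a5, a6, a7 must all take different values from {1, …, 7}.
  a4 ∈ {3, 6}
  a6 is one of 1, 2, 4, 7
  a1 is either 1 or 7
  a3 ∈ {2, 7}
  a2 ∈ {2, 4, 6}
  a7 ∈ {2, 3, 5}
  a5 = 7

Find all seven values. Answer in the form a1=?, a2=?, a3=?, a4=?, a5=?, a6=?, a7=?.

a1=1, a2=6, a3=2, a4=3, a5=7, a6=4, a7=5

a5 has just one choice, so a5 = 7. So a1, a3, a6 can't be 7.
a1 has just one choice, so a1 = 1. So a6 can't be 1.
a3 must be 2 (only option left). Strike 2 from a2, a6, a7.
a6's domain is down to {4}, so a6 = 4. Strike 4 from a2.
a2 has just one choice, so a2 = 6. Remove 6 from a4.
That leaves a4 = 3. Eliminate 3 elsewhere: a7.
That leaves a7 = 5.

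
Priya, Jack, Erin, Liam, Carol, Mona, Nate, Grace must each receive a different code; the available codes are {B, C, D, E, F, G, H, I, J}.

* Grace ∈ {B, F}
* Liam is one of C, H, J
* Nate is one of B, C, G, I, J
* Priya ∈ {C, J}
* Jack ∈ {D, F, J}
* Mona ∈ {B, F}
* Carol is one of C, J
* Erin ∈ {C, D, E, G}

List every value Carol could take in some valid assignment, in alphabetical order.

C, J

Priya and Carol share exactly the 2 values {C, J}; by pigeonhole those values go to them, so strike C, J from Jack, Erin, Liam, Nate.
That leaves Liam = H.
The 2 variables Mona and Grace are confined to {B, F}, which locks those values in; drop them from Jack, Nate.
Jack must be D (only option left). Eliminate D elsewhere: Erin.
No further eliminations apply; Carol can still be any of C, J.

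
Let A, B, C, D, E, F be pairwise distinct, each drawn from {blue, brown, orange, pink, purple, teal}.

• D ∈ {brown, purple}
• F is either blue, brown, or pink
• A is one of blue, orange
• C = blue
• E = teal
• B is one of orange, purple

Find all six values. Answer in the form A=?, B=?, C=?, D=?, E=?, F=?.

C must be blue (only option left). Remove blue from A, F.
E must be teal (only option left).
A must be orange (only option left). So B can't be orange.
B must be purple (only option left). Eliminate purple elsewhere: D.
D must be brown (only option left). So F can't be brown.
F must be pink (only option left).

A=orange, B=purple, C=blue, D=brown, E=teal, F=pink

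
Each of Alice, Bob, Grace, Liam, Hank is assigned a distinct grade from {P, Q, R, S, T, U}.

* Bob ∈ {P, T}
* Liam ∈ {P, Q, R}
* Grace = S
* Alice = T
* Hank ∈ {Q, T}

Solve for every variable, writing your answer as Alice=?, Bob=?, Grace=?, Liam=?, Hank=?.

Alice=T, Bob=P, Grace=S, Liam=R, Hank=Q

Alice's domain is down to {T}, so Alice = T. Strike T from Bob, Hank.
Bob must be P (only option left). Eliminate P elsewhere: Liam.
Grace has just one choice, so Grace = S.
That leaves Hank = Q. Remove Q from Liam.
Liam has just one choice, so Liam = R.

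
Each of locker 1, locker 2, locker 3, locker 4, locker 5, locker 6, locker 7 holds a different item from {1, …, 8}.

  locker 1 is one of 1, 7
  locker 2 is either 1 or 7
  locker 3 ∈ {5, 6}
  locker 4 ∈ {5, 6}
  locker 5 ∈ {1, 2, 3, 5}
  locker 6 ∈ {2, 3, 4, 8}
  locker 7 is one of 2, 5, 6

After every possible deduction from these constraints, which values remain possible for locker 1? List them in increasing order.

The 2 variables locker 1 and locker 2 are confined to {1, 7}, which locks those values in; drop them from locker 5.
locker 3 and locker 4 share exactly the 2 values {5, 6}; by pigeonhole those values go to them, so strike 5, 6 from locker 5, locker 7.
locker 7's domain is down to {2}, so locker 7 = 2. Strike 2 from locker 5, locker 6.
locker 5 must be 3 (only option left). Eliminate 3 elsewhere: locker 6.
No further eliminations apply; locker 1 can still be any of 1, 7.

1, 7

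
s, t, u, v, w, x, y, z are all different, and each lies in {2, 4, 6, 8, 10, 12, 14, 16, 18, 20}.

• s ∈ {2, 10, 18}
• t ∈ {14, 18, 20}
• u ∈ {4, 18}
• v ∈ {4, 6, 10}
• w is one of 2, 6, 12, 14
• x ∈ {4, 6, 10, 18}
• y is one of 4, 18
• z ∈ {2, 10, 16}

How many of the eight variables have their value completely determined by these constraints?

u and y share exactly the 2 values {4, 18}; by pigeonhole those values go to them, so strike 4, 18 from s, t, v, x.
v and x between them cover only {6, 10} — a naked pair. Remove those values from s, w, z.
That leaves s = 2. Eliminate 2 elsewhere: w, z.
That leaves z = 16.
Determined: s=2, z=16. The other variables each still have more than one consistent value. That makes 2.

2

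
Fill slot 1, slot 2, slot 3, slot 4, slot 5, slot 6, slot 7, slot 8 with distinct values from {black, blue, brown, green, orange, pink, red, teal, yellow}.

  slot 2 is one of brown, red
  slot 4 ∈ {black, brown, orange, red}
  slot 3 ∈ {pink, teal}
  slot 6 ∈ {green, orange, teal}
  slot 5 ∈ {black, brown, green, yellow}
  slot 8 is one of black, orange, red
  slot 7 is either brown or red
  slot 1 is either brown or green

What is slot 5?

yellow

The 8 variables together cover exactly {black, brown, green, orange, pink, red, teal, yellow} — 8 values for 8 variables — and pink appears only in slot 3's list, so slot 3 = pink.
The 7 still-open variables together cover exactly {black, brown, green, orange, red, teal, yellow} — 7 values for 7 variables — and teal appears only in slot 6's list, so slot 6 = teal.
Among the 6 still-open variables, yellow fits only slot 5 (and all 6 values in {black, brown, green, orange, red, yellow} must be used), so slot 5 = yellow.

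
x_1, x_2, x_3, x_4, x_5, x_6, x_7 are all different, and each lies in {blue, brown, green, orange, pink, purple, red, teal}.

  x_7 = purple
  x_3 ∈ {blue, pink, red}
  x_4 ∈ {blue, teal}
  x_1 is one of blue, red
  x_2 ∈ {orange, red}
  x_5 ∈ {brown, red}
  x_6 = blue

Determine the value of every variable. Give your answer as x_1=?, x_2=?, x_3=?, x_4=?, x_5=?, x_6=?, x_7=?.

x_6's domain is down to {blue}, so x_6 = blue. Eliminate blue elsewhere: x_1, x_3, x_4.
x_7 must be purple (only option left).
x_1 has just one choice, so x_1 = red. Eliminate red elsewhere: x_2, x_3, x_5.
x_2 has just one choice, so x_2 = orange.
x_3 must be pink (only option left).
x_4 must be teal (only option left).
x_5's domain is down to {brown}, so x_5 = brown.

x_1=red, x_2=orange, x_3=pink, x_4=teal, x_5=brown, x_6=blue, x_7=purple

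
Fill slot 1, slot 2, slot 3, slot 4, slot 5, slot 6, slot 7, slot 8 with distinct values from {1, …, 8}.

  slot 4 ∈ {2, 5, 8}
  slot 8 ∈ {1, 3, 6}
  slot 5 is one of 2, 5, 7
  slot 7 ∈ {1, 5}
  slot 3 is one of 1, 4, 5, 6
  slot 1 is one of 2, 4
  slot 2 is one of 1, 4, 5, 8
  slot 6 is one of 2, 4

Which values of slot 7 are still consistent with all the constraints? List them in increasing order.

Among the 8 variables, 3 fits only slot 8 (and all 8 values in {1, 2, 3, 4, 5, 6, 7, 8} must be used), so slot 8 = 3.
Among the 7 still-open variables, 6 fits only slot 3 (and all 7 values in {1, 2, 4, 5, 6, 7, 8} must be used), so slot 3 = 6.
Among the 6 still-open variables, 7 fits only slot 5 (and all 6 values in {1, 2, 4, 5, 7, 8} must be used), so slot 5 = 7.
slot 1 and slot 6 between them cover only {2, 4} — a naked pair. Remove those values from slot 2, slot 4.
No further eliminations apply; slot 7 can still be any of 1, 5.

1, 5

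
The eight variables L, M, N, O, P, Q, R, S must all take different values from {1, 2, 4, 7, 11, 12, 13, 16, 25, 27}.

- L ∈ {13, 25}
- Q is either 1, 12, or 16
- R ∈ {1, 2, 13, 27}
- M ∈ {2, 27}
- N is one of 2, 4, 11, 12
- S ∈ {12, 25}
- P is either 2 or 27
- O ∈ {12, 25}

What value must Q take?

The 2 variables M and P are confined to {2, 27}, which locks those values in; drop them from N, R.
The 2 variables O and S are confined to {12, 25}, which locks those values in; drop them from L, N, Q.
L must be 13 (only option left). Remove 13 from R.
That leaves R = 1. Eliminate 1 elsewhere: Q.
So Q = 16.

16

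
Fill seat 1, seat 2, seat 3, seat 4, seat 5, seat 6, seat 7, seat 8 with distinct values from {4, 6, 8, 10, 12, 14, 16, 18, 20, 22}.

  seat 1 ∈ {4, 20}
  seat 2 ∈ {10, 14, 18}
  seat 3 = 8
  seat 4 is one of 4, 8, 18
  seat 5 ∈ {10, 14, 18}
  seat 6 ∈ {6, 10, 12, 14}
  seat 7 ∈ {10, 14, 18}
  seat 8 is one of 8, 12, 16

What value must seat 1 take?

seat 3 has just one choice, so seat 3 = 8. So seat 4, seat 8 can't be 8.
seat 2, seat 5, seat 7 share exactly the 3 values {10, 14, 18}; by pigeonhole those values go to them, so strike 10, 14, 18 from seat 4, seat 6.
seat 4 has just one choice, so seat 4 = 4. Strike 4 from seat 1.
So seat 1 = 20.

20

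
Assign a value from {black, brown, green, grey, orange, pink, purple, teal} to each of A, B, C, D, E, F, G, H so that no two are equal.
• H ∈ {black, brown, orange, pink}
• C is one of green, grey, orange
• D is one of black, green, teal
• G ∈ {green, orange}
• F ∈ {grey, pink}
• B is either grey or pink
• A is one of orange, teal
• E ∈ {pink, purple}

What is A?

teal

The 8 variables together cover exactly {black, brown, green, grey, orange, pink, purple, teal} — 8 values for 8 variables — and brown appears only in H's list, so H = brown.
The 7 still-open variables draw from only 7 values {black, green, grey, orange, pink, purple, teal}, so each is used; only D can be black, hence D = black.
The 6 still-open variables draw from only 6 values {green, grey, orange, pink, purple, teal}, so each is used; only E can be purple, hence E = purple.
The 5 still-open variables draw from only 5 values {green, grey, orange, pink, teal}, so each is used; only A can be teal, hence A = teal.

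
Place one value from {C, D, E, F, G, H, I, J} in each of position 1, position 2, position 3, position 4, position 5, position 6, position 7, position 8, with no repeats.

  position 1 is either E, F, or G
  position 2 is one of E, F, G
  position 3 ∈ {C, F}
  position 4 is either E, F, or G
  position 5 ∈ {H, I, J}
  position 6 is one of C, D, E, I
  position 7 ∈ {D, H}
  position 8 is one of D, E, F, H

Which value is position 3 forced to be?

The 8 variables draw from only 8 values {C, D, E, F, G, H, I, J}, so each is used; only position 5 can be J, hence position 5 = J.
The 7 still-open variables together cover exactly {C, D, E, F, G, H, I} — 7 values for 7 variables — and I appears only in position 6's list, so position 6 = I.
Among the 6 still-open variables, C fits only position 3 (and all 6 values in {C, D, E, F, G, H} must be used), so position 3 = C.

C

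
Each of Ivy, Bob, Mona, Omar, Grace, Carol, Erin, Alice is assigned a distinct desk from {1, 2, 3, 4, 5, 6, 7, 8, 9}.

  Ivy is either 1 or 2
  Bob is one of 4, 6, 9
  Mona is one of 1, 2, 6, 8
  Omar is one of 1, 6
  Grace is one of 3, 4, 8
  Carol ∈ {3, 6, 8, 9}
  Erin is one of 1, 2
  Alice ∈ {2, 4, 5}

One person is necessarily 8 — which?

Mona

The 8 variables draw from only 8 values {1, 2, 3, 4, 5, 6, 8, 9}, so each is used; only Alice can be 5, hence Alice = 5.
Ivy and Erin between them cover only {1, 2} — a naked pair. Remove those values from Mona, Omar.
Omar's domain is down to {6}, so Omar = 6. Eliminate 6 elsewhere: Bob, Mona, Carol.
So 8 goes to Mona.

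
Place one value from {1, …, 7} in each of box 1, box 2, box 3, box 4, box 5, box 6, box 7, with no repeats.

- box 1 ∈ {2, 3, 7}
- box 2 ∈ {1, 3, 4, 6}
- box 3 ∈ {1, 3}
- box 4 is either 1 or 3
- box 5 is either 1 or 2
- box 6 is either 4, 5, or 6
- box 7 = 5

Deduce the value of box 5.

box 7 has just one choice, so box 7 = 5. Eliminate 5 elsewhere: box 6.
Among the 6 still-open variables, 7 fits only box 1 (and all 6 values in {1, 2, 3, 4, 6, 7} must be used), so box 1 = 7.
The 5 still-open variables together cover exactly {1, 2, 3, 4, 6} — 5 values for 5 variables — and 2 appears only in box 5's list, so box 5 = 2.

2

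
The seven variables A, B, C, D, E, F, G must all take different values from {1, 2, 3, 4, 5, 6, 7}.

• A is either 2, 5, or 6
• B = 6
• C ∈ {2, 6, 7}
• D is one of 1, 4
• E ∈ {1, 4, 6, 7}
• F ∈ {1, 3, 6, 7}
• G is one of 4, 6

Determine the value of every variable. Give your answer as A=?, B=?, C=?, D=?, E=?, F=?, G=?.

A=5, B=6, C=2, D=1, E=7, F=3, G=4

B's domain is down to {6}, so B = 6. Remove 6 from A, C, E, F, G.
G's domain is down to {4}, so G = 4. Eliminate 4 elsewhere: D, E.
D has just one choice, so D = 1. Eliminate 1 elsewhere: E, F.
E must be 7 (only option left). Strike 7 from C, F.
F's domain is down to {3}, so F = 3.
C has just one choice, so C = 2. Remove 2 from A.
A must be 5 (only option left).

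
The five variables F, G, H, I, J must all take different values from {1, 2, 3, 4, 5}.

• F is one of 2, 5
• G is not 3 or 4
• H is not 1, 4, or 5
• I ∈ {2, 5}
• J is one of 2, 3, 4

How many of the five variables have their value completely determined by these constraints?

The 5 variables together cover exactly {1, 2, 3, 4, 5} — 5 values for 5 variables — and 1 appears only in G's list, so G = 1.
The 4 still-open variables together cover exactly {2, 3, 4, 5} — 4 values for 4 variables — and 4 appears only in J's list, so J = 4.
Among the 3 still-open variables, 3 fits only H (and all 3 values in {2, 3, 5} must be used), so H = 3.
Determined: G=1, H=3, J=4. The other variables each still have more than one consistent value. That makes 3.

3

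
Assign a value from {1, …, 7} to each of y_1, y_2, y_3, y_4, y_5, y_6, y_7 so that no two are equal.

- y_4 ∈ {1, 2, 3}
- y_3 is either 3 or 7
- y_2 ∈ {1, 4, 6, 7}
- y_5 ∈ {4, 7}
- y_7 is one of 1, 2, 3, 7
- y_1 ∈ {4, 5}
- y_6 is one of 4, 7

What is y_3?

3

Among the 7 variables, 5 fits only y_1 (and all 7 values in {1, 2, 3, 4, 5, 6, 7} must be used), so y_1 = 5.
The 6 still-open variables draw from only 6 values {1, 2, 3, 4, 6, 7}, so each is used; only y_2 can be 6, hence y_2 = 6.
y_5 and y_6 share exactly the 2 values {4, 7}; by pigeonhole those values go to them, so strike 4, 7 from y_3, y_7.
So y_3 = 3.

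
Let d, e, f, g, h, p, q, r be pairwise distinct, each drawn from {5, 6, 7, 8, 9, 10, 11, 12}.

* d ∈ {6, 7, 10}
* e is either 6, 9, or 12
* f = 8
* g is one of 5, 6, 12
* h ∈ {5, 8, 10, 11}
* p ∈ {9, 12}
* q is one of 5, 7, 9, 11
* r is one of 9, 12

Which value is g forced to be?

5

f's domain is down to {8}, so f = 8. Eliminate 8 elsewhere: h.
p and r share exactly the 2 values {9, 12}; by pigeonhole those values go to them, so strike 9, 12 from e, g, q.
e must be 6 (only option left). Strike 6 from d, g.
So g = 5.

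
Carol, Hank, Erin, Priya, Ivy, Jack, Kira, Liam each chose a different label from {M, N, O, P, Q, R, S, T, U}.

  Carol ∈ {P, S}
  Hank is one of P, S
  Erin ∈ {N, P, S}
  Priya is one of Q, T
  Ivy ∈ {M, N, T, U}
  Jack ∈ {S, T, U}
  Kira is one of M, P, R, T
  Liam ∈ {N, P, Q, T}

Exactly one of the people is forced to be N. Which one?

Erin

The 8 variables together cover exactly {M, N, P, Q, R, S, T, U} — 8 values for 8 variables — and R appears only in Kira's list, so Kira = R.
The 7 still-open variables together cover exactly {M, N, P, Q, S, T, U} — 7 values for 7 variables — and M appears only in Ivy's list, so Ivy = M.
The 6 still-open variables together cover exactly {N, P, Q, S, T, U} — 6 values for 6 variables — and U appears only in Jack's list, so Jack = U.
Carol and Hank between them cover only {P, S} — a naked pair. Remove those values from Erin, Liam.
So N goes to Erin.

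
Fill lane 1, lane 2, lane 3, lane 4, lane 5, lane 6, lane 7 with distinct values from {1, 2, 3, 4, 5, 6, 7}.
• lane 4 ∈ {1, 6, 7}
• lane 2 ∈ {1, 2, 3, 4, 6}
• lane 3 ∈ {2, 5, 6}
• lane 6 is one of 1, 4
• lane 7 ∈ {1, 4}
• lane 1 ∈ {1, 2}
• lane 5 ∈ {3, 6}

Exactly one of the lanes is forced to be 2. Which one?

The 7 variables draw from only 7 values {1, 2, 3, 4, 5, 6, 7}, so each is used; only lane 3 can be 5, hence lane 3 = 5.
The 6 still-open variables draw from only 6 values {1, 2, 3, 4, 6, 7}, so each is used; only lane 4 can be 7, hence lane 4 = 7.
lane 6 and lane 7 between them cover only {1, 4} — a naked pair. Remove those values from lane 1, lane 2.
So 2 goes to lane 1.

lane 1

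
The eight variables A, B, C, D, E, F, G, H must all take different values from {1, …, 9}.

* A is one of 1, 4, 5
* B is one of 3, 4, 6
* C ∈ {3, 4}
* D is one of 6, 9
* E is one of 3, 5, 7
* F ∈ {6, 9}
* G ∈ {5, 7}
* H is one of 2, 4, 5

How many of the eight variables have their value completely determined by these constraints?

The 8 variables draw from only 8 values {1, 2, 3, 4, 5, 6, 7, 9}, so each is used; only A can be 1, hence A = 1.
Among the 7 still-open variables, 2 fits only H (and all 7 values in {2, 3, 4, 5, 6, 7, 9} must be used), so H = 2.
D and F between them cover only {6, 9} — a naked pair. Remove those values from B.
The 2 variables B and C are confined to {3, 4}, which locks those values in; drop them from E.
Determined: A=1, H=2. The other variables each still have more than one consistent value. That makes 2.

2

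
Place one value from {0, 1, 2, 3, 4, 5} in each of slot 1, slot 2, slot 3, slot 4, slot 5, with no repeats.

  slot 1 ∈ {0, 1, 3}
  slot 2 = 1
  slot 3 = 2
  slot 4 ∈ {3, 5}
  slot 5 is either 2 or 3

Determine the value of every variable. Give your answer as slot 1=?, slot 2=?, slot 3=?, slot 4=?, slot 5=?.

slot 2 has just one choice, so slot 2 = 1. Eliminate 1 elsewhere: slot 1.
That leaves slot 3 = 2. Remove 2 from slot 5.
slot 5 has just one choice, so slot 5 = 3. So slot 1, slot 4 can't be 3.
slot 1 has just one choice, so slot 1 = 0.
slot 4's domain is down to {5}, so slot 4 = 5.

slot 1=0, slot 2=1, slot 3=2, slot 4=5, slot 5=3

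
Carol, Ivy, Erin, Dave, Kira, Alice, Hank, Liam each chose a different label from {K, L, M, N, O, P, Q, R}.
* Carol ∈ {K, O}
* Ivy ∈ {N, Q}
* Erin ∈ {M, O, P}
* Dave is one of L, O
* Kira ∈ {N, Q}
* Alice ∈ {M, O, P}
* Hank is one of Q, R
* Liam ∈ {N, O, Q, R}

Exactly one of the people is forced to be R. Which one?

The 8 variables draw from only 8 values {K, L, M, N, O, P, Q, R}, so each is used; only Carol can be K, hence Carol = K.
The 7 still-open variables together cover exactly {L, M, N, O, P, Q, R} — 7 values for 7 variables — and L appears only in Dave's list, so Dave = L.
Ivy and Kira share exactly the 2 values {N, Q}; by pigeonhole those values go to them, so strike N, Q from Hank, Liam.
So R goes to Hank.

Hank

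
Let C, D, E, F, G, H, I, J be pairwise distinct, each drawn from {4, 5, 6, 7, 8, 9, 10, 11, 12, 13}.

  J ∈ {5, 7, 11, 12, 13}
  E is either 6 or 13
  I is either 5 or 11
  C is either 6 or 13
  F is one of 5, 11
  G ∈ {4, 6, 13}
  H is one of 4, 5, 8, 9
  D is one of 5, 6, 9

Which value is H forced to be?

8

C and E share exactly the 2 values {6, 13}; by pigeonhole those values go to them, so strike 6, 13 from D, G, J.
That leaves G = 4. Eliminate 4 elsewhere: H.
The 2 variables F and I are confined to {5, 11}, which locks those values in; drop them from D, H, J.
D has just one choice, so D = 9. Strike 9 from H.
So H = 8.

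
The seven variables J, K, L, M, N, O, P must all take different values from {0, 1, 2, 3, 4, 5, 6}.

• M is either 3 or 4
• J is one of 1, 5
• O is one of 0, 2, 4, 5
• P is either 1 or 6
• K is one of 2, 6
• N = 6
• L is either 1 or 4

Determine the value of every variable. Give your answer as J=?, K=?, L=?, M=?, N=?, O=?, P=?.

J=5, K=2, L=4, M=3, N=6, O=0, P=1

N has just one choice, so N = 6. Remove 6 from K, P.
P has just one choice, so P = 1. Strike 1 from J, L.
That leaves J = 5. So O can't be 5.
That leaves K = 2. So O can't be 2.
L must be 4 (only option left). Eliminate 4 elsewhere: M, O.
That leaves M = 3.
O must be 0 (only option left).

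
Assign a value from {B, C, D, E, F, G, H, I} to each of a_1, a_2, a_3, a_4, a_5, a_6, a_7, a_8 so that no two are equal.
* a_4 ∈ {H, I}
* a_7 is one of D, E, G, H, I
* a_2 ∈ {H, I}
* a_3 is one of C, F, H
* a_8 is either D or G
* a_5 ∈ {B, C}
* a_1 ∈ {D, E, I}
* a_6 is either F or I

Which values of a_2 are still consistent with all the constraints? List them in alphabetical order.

The 8 variables together cover exactly {B, C, D, E, F, G, H, I} — 8 values for 8 variables — and B appears only in a_5's list, so a_5 = B.
The 7 still-open variables draw from only 7 values {C, D, E, F, G, H, I}, so each is used; only a_3 can be C, hence a_3 = C.
The 6 still-open variables together cover exactly {D, E, F, G, H, I} — 6 values for 6 variables — and F appears only in a_6's list, so a_6 = F.
a_2 and a_4 share exactly the 2 values {H, I}; by pigeonhole those values go to them, so strike H, I from a_1, a_7.
No further eliminations apply; a_2 can still be any of H, I.

H, I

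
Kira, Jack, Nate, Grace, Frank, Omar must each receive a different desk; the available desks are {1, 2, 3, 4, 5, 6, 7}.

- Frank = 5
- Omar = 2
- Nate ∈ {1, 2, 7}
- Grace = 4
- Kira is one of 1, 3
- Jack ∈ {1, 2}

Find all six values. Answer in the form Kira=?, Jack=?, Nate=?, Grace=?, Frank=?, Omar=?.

Kira=3, Jack=1, Nate=7, Grace=4, Frank=5, Omar=2

Grace has just one choice, so Grace = 4.
Frank's domain is down to {5}, so Frank = 5.
Omar must be 2 (only option left). Strike 2 from Jack, Nate.
Jack has just one choice, so Jack = 1. So Kira, Nate can't be 1.
That leaves Nate = 7.
That leaves Kira = 3.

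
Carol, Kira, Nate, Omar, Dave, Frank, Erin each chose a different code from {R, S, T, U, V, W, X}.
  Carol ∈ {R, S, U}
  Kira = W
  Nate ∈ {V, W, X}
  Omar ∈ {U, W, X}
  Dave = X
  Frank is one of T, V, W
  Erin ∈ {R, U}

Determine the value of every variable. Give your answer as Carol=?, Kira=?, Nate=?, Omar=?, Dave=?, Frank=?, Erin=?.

Carol=S, Kira=W, Nate=V, Omar=U, Dave=X, Frank=T, Erin=R

Kira has just one choice, so Kira = W. So Nate, Omar, Frank can't be W.
Dave has just one choice, so Dave = X. Eliminate X elsewhere: Nate, Omar.
That leaves Nate = V. Remove V from Frank.
Omar must be U (only option left). Remove U from Carol, Erin.
That leaves Frank = T.
Erin has just one choice, so Erin = R. Remove R from Carol.
Carol has just one choice, so Carol = S.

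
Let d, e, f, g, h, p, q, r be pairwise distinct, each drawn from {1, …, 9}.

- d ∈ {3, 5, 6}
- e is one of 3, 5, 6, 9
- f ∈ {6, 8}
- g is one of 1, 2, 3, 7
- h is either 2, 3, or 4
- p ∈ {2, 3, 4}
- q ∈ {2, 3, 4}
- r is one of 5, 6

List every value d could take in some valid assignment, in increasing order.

5, 6

h, p, q between them cover only {2, 3, 4} — a naked triple. Remove those values from d, e, g.
d and r between them cover only {5, 6} — a naked pair. Remove those values from e, f.
That leaves e = 9.
f must be 8 (only option left).
No further eliminations apply; d can still be any of 5, 6.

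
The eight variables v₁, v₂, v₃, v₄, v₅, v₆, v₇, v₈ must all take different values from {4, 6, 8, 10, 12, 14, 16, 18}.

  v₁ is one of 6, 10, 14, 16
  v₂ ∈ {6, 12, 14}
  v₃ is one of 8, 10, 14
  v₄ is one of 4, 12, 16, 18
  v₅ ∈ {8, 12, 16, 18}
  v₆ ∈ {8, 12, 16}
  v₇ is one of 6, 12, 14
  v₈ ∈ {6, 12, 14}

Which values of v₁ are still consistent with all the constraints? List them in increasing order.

10, 16

The 8 variables draw from only 8 values {4, 6, 8, 10, 12, 14, 16, 18}, so each is used; only v₄ can be 4, hence v₄ = 4.
Among the 7 still-open variables, 18 fits only v₅ (and all 7 values in {6, 8, 10, 12, 14, 16, 18} must be used), so v₅ = 18.
v₂, v₇, v₈ between them cover only {6, 12, 14} — a naked triple. Remove those values from v₁, v₃, v₆.
No further eliminations apply; v₁ can still be any of 10, 16.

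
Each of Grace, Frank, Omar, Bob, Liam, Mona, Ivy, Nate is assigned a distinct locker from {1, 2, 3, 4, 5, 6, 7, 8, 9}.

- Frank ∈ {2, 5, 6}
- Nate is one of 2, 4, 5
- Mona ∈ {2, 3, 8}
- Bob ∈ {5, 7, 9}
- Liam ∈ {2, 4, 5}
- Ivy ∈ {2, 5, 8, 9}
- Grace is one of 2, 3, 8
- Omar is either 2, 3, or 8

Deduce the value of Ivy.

Among the 8 variables, 6 fits only Frank (and all 8 values in {2, 3, 4, 5, 6, 7, 8, 9} must be used), so Frank = 6.
Among the 7 still-open variables, 7 fits only Bob (and all 7 values in {2, 3, 4, 5, 7, 8, 9} must be used), so Bob = 7.
The 6 still-open variables draw from only 6 values {2, 3, 4, 5, 8, 9}, so each is used; only Ivy can be 9, hence Ivy = 9.

9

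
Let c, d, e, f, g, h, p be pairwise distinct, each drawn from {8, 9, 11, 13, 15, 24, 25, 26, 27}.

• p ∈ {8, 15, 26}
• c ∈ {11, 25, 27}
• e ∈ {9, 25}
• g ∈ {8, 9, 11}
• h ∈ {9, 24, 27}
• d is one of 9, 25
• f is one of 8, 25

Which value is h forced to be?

The 2 variables d and e are confined to {9, 25}, which locks those values in; drop them from c, f, g, h.
f's domain is down to {8}, so f = 8. So g, p can't be 8.
g has just one choice, so g = 11. Eliminate 11 elsewhere: c.
c has just one choice, so c = 27. Strike 27 from h.
So h = 24.

24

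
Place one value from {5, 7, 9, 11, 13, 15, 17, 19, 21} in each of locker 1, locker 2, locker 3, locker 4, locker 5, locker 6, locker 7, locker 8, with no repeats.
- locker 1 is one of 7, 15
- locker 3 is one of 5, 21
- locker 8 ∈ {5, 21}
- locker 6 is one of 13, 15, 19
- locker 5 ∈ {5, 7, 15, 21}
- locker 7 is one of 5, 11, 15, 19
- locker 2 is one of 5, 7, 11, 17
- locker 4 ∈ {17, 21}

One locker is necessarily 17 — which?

locker 4

The 8 variables together cover exactly {5, 7, 11, 13, 15, 17, 19, 21} — 8 values for 8 variables — and 13 appears only in locker 6's list, so locker 6 = 13.
The 7 still-open variables together cover exactly {5, 7, 11, 15, 17, 19, 21} — 7 values for 7 variables — and 19 appears only in locker 7's list, so locker 7 = 19.
The 6 still-open variables draw from only 6 values {5, 7, 11, 15, 17, 21}, so each is used; only locker 2 can be 11, hence locker 2 = 11.
The 5 still-open variables together cover exactly {5, 7, 15, 17, 21} — 5 values for 5 variables — and 17 appears only in locker 4's list, so locker 4 = 17.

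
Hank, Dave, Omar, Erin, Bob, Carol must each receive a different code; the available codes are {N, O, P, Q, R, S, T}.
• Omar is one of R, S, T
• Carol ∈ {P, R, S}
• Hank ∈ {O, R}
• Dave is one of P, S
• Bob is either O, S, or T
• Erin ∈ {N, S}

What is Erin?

N

The 6 variables draw from only 6 values {N, O, P, R, S, T}, so each is used; only Erin can be N, hence Erin = N.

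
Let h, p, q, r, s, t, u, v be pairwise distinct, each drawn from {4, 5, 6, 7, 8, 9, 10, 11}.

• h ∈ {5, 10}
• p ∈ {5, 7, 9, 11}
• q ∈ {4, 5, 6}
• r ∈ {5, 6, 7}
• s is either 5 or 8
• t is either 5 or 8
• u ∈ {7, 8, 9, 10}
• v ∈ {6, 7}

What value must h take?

10

Among the 8 variables, 4 fits only q (and all 8 values in {4, 5, 6, 7, 8, 9, 10, 11} must be used), so q = 4.
The 7 still-open variables draw from only 7 values {5, 6, 7, 8, 9, 10, 11}, so each is used; only p can be 11, hence p = 11.
Among the 6 still-open variables, 9 fits only u (and all 6 values in {5, 6, 7, 8, 9, 10} must be used), so u = 9.
Among the 5 still-open variables, 10 fits only h (and all 5 values in {5, 6, 7, 8, 10} must be used), so h = 10.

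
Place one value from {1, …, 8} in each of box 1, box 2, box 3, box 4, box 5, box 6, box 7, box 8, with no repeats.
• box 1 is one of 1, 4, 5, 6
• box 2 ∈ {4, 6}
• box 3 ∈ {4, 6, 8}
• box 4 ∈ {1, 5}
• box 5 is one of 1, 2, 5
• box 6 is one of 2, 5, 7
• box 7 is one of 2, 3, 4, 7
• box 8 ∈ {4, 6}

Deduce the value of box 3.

Among the 8 variables, 3 fits only box 7 (and all 8 values in {1, 2, 3, 4, 5, 6, 7, 8} must be used), so box 7 = 3.
The 7 still-open variables draw from only 7 values {1, 2, 4, 5, 6, 7, 8}, so each is used; only box 6 can be 7, hence box 6 = 7.
Among the 6 still-open variables, 2 fits only box 5 (and all 6 values in {1, 2, 4, 5, 6, 8} must be used), so box 5 = 2.
Among the 5 still-open variables, 8 fits only box 3 (and all 5 values in {1, 4, 5, 6, 8} must be used), so box 3 = 8.

8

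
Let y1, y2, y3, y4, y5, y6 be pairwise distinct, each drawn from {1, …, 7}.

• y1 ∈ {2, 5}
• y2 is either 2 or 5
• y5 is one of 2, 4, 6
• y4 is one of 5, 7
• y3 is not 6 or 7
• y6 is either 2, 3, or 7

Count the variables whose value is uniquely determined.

The 2 variables y1 and y2 are confined to {2, 5}, which locks those values in; drop them from y3, y4, y5, y6.
y4 must be 7 (only option left). So y6 can't be 7.
y6 must be 3 (only option left). Strike 3 from y3.
Determined: y4=7, y6=3. The other variables each still have more than one consistent value. That makes 2.

2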